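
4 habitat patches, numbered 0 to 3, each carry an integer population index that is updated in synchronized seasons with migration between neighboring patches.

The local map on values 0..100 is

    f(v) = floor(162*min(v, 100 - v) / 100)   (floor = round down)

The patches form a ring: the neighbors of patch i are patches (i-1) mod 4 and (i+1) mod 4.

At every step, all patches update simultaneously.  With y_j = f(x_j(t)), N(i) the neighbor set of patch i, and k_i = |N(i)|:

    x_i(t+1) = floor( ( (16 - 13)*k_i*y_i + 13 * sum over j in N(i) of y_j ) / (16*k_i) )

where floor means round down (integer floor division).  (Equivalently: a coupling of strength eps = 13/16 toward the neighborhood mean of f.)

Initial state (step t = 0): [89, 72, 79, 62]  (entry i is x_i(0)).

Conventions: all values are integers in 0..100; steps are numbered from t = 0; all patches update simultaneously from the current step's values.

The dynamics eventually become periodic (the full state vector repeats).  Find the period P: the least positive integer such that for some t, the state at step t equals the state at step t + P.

Answer: 15
Key observation: The state at step 20, [78, 74, 78, 74], reappears at step 35 — and no state repeats earlier — so the cycle the system enters has period 15.

Derivation:
t=0: [89, 72, 79, 62]
t=1: [46, 29, 49, 32]
t=2: [53, 70, 54, 71]
t=3: [52, 69, 52, 69]
t=4: [55, 71, 55, 71]
t=5: [50, 67, 50, 67]
t=6: [58, 75, 58, 75]
t=7: [45, 62, 45, 62]
t=8: [63, 69, 63, 69]
t=9: [51, 57, 51, 57]
t=10: [70, 77, 70, 77]
t=11: [39, 45, 39, 45]
t=12: [70, 64, 70, 64]
t=13: [56, 49, 56, 49]
t=14: [77, 72, 77, 72]
t=15: [43, 38, 43, 38]
t=16: [62, 67, 62, 67]
t=17: [54, 59, 54, 59]
t=18: [67, 72, 67, 72]
t=19: [46, 51, 46, 51]
t=20: [78, 74, 78, 74]
t=21: [40, 36, 40, 36]
t=22: [59, 62, 59, 62]
t=23: [61, 65, 61, 65]
t=24: [57, 61, 57, 61]
t=25: [64, 67, 64, 67]
t=26: [53, 57, 53, 57]
t=27: [70, 74, 70, 74]
t=28: [43, 46, 43, 46]
t=29: [73, 69, 73, 69]
t=30: [48, 44, 48, 44]
t=31: [72, 75, 72, 75]
t=32: [40, 44, 40, 44]
t=33: [69, 65, 69, 65]
t=34: [54, 51, 54, 51]
t=35: [78, 74, 78, 74]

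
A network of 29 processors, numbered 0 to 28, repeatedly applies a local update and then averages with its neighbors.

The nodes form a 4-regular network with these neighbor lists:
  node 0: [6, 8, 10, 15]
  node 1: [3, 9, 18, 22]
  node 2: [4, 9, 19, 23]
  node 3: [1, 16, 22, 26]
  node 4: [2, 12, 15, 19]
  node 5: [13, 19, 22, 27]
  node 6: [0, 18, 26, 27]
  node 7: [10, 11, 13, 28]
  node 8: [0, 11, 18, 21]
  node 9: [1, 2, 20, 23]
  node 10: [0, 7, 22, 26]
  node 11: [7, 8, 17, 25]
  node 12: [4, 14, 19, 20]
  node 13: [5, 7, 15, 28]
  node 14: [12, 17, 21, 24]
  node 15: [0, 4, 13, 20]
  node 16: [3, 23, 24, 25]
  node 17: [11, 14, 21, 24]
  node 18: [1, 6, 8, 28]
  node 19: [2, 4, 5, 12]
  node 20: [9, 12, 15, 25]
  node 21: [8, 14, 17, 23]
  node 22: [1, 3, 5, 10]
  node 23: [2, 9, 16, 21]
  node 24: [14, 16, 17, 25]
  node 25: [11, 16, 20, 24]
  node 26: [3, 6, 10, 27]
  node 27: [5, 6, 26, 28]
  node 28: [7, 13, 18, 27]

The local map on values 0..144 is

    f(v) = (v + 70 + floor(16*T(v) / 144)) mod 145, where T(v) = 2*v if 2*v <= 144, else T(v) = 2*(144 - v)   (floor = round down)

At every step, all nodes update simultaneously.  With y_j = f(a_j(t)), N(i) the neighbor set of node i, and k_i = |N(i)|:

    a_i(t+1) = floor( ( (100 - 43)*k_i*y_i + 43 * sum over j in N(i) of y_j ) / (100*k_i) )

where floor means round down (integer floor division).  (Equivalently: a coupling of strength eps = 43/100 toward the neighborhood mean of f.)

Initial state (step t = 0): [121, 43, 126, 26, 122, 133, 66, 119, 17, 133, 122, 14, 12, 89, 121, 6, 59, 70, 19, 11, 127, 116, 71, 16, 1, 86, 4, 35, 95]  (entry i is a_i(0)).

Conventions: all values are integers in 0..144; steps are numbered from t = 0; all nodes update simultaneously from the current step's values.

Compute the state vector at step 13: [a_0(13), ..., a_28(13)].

Simulating step by step:
t=0: [121, 43, 126, 26, 122, 133, 66, 119, 17, 133, 122, 14, 12, 89, 121, 6, 59, 70, 19, 11, 127, 116, 71, 16, 1, 86, 4, 35, 95]
t=1: [53, 98, 61, 95, 61, 59, 38, 48, 81, 68, 48, 68, 73, 38, 51, 63, 111, 33, 79, 74, 57, 52, 42, 83, 64, 51, 71, 82, 47]
t=2: [104, 37, 102, 39, 100, 110, 85, 113, 42, 40, 115, 46, 53, 109, 103, 58, 44, 92, 42, 55, 95, 106, 104, 47, 46, 95, 37, 53, 102]
t=3: [56, 107, 65, 108, 67, 61, 56, 51, 103, 100, 51, 95, 101, 51, 56, 95, 113, 51, 100, 104, 62, 55, 55, 106, 95, 60, 99, 99, 57]
t=4: [114, 49, 14, 50, 14, 118, 104, 121, 57, 28, 122, 64, 39, 123, 114, 46, 52, 111, 57, 41, 26, 115, 116, 45, 66, 92, 56, 68, 114]
t=5: [63, 118, 96, 122, 97, 51, 56, 45, 104, 106, 59, 29, 104, 58, 48, 102, 106, 35, 116, 104, 97, 64, 65, 111, 29, 41, 103, 33, 52]
t=6: [39, 42, 33, 42, 33, 106, 99, 127, 37, 38, 99, 102, 45, 125, 100, 42, 56, 100, 65, 46, 43, 36, 42, 36, 102, 98, 68, 110, 121]
t=7: [99, 107, 112, 110, 114, 59, 37, 50, 94, 116, 51, 45, 113, 59, 52, 112, 111, 43, 36, 113, 112, 96, 102, 116, 46, 54, 29, 38, 45]
t=8: [53, 48, 44, 48, 44, 117, 105, 131, 49, 45, 108, 116, 53, 128, 110, 53, 62, 114, 98, 54, 54, 53, 58, 44, 118, 113, 103, 118, 125]
t=9: [113, 118, 124, 105, 126, 68, 48, 54, 110, 126, 63, 56, 123, 63, 62, 124, 36, 54, 56, 123, 124, 112, 116, 111, 41, 49, 48, 46, 51]
t=10: [49, 57, 52, 57, 53, 28, 119, 106, 63, 52, 39, 126, 46, 36, 37, 46, 100, 109, 116, 47, 61, 48, 37, 53, 109, 119, 104, 114, 118]
t=11: [105, 125, 132, 114, 131, 102, 55, 58, 39, 134, 101, 45, 127, 99, 101, 127, 58, 59, 52, 125, 128, 104, 119, 122, 49, 57, 58, 51, 53]
t=12: [58, 61, 57, 66, 57, 49, 125, 115, 102, 58, 59, 129, 53, 58, 58, 51, 118, 115, 123, 53, 65, 58, 46, 60, 122, 127, 117, 123, 123]
t=13: [118, 116, 139, 42, 137, 122, 62, 68, 62, 126, 119, 52, 121, 118, 119, 120, 54, 67, 60, 134, 51, 119, 116, 131, 60, 48, 54, 60, 60]

Answer: [118, 116, 139, 42, 137, 122, 62, 68, 62, 126, 119, 52, 121, 118, 119, 120, 54, 67, 60, 134, 51, 119, 116, 131, 60, 48, 54, 60, 60]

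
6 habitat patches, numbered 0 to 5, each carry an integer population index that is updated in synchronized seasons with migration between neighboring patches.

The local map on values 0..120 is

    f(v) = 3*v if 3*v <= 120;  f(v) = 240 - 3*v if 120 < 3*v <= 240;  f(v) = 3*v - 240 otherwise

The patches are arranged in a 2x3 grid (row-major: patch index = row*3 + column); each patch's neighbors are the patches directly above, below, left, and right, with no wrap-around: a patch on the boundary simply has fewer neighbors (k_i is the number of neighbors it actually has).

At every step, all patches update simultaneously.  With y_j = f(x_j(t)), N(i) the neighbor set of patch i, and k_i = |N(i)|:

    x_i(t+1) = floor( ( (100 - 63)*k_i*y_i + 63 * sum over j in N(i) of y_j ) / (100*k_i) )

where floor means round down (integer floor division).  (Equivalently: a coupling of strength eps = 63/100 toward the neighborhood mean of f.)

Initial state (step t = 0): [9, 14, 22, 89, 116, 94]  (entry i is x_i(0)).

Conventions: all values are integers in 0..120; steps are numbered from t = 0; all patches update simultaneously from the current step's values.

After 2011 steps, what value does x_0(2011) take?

Answer: x_0(2011) = 93
Key observation: The state at step 33, [117, 118, 117, 117, 118, 117], reappears at step 37: the system is in a cycle of period 4 from step 33 on.  Therefore the state at step 2011 equals the state at step 33 + ((2011 - 33) mod 4) = 35, which is [93, 94, 93, 93, 94, 93].

Derivation:
t=0: [9, 14, 22, 89, 116, 94]
t=1: [31, 57, 50, 52, 63, 70]
t=2: [82, 74, 64, 76, 57, 55]
t=3: [11, 32, 47, 28, 47, 64]
t=4: [68, 84, 81, 72, 84, 80]
t=5: [24, 15, 4, 24, 12, 4]
t=6: [63, 41, 22, 60, 40, 19]
t=7: [74, 93, 79, 76, 93, 79]
t=8: [22, 27, 14, 22, 25, 14]
t=9: [70, 68, 54, 68, 67, 52]
t=10: [33, 44, 66, 35, 47, 67]
t=11: [103, 90, 61, 101, 89, 58]
t=12: [54, 43, 51, 53, 43, 50]
t=13: [89, 99, 95, 89, 100, 95]
t=14: [36, 48, 48, 37, 49, 49]
t=15: [105, 97, 95, 104, 97, 93]
t=16: [66, 54, 45, 66, 52, 44]
t=17: [53, 77, 97, 55, 78, 99]
t=18: [56, 32, 39, 55, 31, 39]
t=19: [80, 94, 110, 79, 94, 109]
t=20: [14, 43, 73, 14, 43, 73]
t=21: [63, 77, 49, 63, 77, 49]
t=22: [37, 35, 66, 37, 35, 66]
t=23: [109, 93, 61, 109, 93, 61]
t=24: [71, 52, 51, 71, 52, 51]
t=25: [44, 72, 86, 44, 72, 86]
t=26: [81, 40, 19, 81, 40, 19]
t=27: [39, 82, 76, 39, 82, 76]
t=28: [82, 30, 10, 82, 30, 10]
t=29: [32, 59, 48, 32, 59, 48]
t=30: [85, 76, 85, 85, 76, 85]
t=31: [14, 13, 14, 14, 13, 14]
t=32: [41, 40, 41, 41, 40, 41]
t=33: [117, 118, 117, 117, 118, 117]
t=34: [111, 112, 111, 111, 112, 111]
t=35: [93, 94, 93, 93, 94, 93]
t=36: [39, 40, 39, 39, 40, 39]
t=37: [117, 118, 117, 117, 118, 117]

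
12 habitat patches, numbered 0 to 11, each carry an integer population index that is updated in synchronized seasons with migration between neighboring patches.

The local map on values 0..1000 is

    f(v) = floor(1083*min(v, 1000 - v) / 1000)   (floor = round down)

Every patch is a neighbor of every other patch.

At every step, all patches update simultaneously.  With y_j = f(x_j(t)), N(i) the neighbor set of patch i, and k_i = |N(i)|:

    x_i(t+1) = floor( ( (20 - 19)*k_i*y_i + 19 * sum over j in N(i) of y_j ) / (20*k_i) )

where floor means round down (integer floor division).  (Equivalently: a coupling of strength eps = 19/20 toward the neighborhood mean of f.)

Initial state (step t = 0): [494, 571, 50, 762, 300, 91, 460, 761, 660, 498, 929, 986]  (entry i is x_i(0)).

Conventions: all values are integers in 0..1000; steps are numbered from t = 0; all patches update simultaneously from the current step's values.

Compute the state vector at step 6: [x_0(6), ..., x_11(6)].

Answer: [428, 428, 428, 428, 428, 428, 428, 428, 428, 428, 428, 428]

Derivation:
t=0: [494, 571, 50, 762, 300, 91, 460, 761, 660, 498, 929, 986]
t=1: [281, 284, 299, 291, 289, 297, 282, 291, 287, 281, 298, 300]
t=2: [313, 313, 313, 313, 313, 313, 313, 313, 313, 313, 313, 313]
t=3: [338, 338, 338, 338, 338, 338, 338, 338, 338, 338, 338, 338]
t=4: [366, 366, 366, 366, 366, 366, 366, 366, 366, 366, 366, 366]
t=5: [396, 396, 396, 396, 396, 396, 396, 396, 396, 396, 396, 396]
t=6: [428, 428, 428, 428, 428, 428, 428, 428, 428, 428, 428, 428]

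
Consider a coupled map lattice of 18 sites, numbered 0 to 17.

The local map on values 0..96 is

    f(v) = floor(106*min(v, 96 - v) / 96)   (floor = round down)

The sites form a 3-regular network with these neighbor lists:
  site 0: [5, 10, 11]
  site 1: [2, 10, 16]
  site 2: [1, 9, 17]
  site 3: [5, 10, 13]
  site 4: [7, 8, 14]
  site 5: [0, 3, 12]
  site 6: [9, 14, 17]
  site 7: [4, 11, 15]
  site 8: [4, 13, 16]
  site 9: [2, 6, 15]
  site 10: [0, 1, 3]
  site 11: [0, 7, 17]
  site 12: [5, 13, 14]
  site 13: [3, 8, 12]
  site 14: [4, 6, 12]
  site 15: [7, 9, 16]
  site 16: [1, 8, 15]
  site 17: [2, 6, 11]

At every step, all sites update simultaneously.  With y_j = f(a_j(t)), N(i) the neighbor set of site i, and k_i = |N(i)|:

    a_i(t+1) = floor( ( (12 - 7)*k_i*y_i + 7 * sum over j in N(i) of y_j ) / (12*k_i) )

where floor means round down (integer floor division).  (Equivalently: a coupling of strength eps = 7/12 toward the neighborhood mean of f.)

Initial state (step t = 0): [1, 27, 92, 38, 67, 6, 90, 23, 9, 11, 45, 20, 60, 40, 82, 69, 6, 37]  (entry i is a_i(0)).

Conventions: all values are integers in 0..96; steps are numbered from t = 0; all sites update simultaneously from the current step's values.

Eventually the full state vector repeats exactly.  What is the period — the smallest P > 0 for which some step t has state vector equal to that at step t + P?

Simulating step by step:
t=0: [1, 27, 92, 38, 67, 6, 90, 23, 9, 11, 45, 20, 60, 40, 82, 69, 6, 37]
t=1: [15, 23, 17, 36, 22, 18, 15, 26, 19, 12, 34, 22, 28, 35, 21, 20, 15, 22]
t=2: [22, 24, 19, 34, 23, 24, 18, 25, 23, 16, 30, 23, 28, 33, 23, 20, 19, 21]
t=3: [26, 25, 21, 33, 25, 28, 20, 25, 26, 18, 30, 24, 29, 32, 24, 21, 22, 22]
t=4: [28, 26, 23, 34, 27, 31, 22, 26, 28, 21, 31, 26, 31, 33, 26, 23, 25, 23]
t=5: [31, 28, 25, 35, 28, 33, 24, 27, 30, 23, 32, 27, 33, 34, 28, 25, 27, 25]
t=6: [33, 30, 27, 36, 30, 36, 26, 28, 32, 25, 34, 29, 35, 36, 30, 27, 29, 27]
t=7: [36, 32, 29, 38, 32, 38, 28, 30, 34, 27, 36, 31, 37, 38, 33, 29, 32, 29]
t=8: [38, 35, 32, 40, 35, 40, 31, 33, 37, 30, 38, 34, 39, 40, 35, 32, 34, 32]
t=9: [40, 37, 35, 43, 38, 43, 34, 36, 39, 33, 41, 37, 42, 43, 38, 35, 37, 35]
t=10: [44, 40, 38, 46, 41, 46, 37, 39, 42, 36, 44, 40, 45, 46, 41, 38, 40, 38]
t=11: [47, 44, 41, 49, 44, 49, 40, 43, 46, 39, 47, 44, 48, 49, 44, 41, 43, 41]
t=12: [50, 47, 45, 51, 48, 51, 44, 47, 49, 43, 50, 47, 51, 51, 48, 45, 47, 45]
t=13: [50, 50, 49, 49, 52, 49, 48, 51, 51, 47, 50, 50, 49, 49, 51, 49, 50, 49]
t=14: [50, 50, 50, 50, 48, 50, 51, 49, 49, 51, 50, 50, 50, 50, 49, 50, 50, 51]
t=15: [50, 50, 49, 50, 51, 50, 49, 51, 51, 49, 50, 50, 50, 50, 50, 50, 50, 49]
t=16: [50, 50, 50, 50, 49, 50, 50, 49, 49, 50, 50, 50, 50, 49, 50, 50, 49, 50]
t=17: [50, 50, 50, 50, 50, 50, 50, 50, 51, 50, 50, 50, 50, 50, 50, 50, 50, 50]
t=18: [50, 50, 50, 50, 49, 50, 50, 50, 49, 50, 50, 50, 50, 49, 50, 50, 49, 50]
t=19: [50, 50, 50, 50, 50, 50, 50, 50, 51, 50, 50, 50, 50, 50, 50, 50, 50, 50]

Answer: 2
Key observation: The state at step 17, [50, 50, 50, 50, 50, 50, 50, 50, 51, 50, 50, 50, 50, 50, 50, 50, 50, 50], reappears at step 19 — and no state repeats earlier — so the cycle the system enters has period 2.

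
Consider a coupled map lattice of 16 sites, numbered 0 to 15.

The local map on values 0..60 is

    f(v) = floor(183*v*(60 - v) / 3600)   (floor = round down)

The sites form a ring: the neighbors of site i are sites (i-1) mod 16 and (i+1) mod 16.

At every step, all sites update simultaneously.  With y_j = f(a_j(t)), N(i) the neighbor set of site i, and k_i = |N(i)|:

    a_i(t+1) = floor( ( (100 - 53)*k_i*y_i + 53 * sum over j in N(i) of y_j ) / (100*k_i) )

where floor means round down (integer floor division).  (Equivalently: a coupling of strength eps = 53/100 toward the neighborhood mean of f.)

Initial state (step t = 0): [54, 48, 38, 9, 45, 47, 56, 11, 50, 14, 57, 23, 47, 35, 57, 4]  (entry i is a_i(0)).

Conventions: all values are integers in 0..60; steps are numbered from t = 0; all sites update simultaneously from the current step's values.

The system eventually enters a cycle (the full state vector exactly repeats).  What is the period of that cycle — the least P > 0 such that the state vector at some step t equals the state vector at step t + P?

Answer: 2
Key observation: The state at step 10, [40, 41, 42, 42, 43, 43, 42, 42, 42, 43, 43, 42, 42, 41, 40, 40], reappears at step 12 — and no state repeats earlier — so the cycle the system enters has period 2.

Derivation:
t=0: [54, 48, 38, 9, 45, 47, 56, 11, 50, 14, 57, 23, 47, 35, 57, 4]
t=1: [18, 29, 33, 30, 30, 26, 20, 22, 27, 23, 23, 30, 37, 31, 18, 11]
t=2: [36, 43, 45, 45, 44, 43, 41, 42, 43, 43, 43, 43, 44, 42, 36, 32]
t=3: [41, 37, 34, 34, 35, 37, 38, 38, 37, 37, 37, 36, 36, 38, 42, 43]
t=4: [39, 42, 43, 44, 43, 43, 42, 42, 42, 43, 43, 43, 42, 41, 38, 37]
t=5: [40, 38, 36, 36, 36, 37, 37, 38, 37, 37, 37, 37, 38, 39, 41, 42]
t=6: [40, 41, 42, 43, 43, 43, 42, 42, 42, 43, 43, 42, 42, 40, 39, 38]
t=7: [40, 39, 38, 37, 37, 37, 37, 38, 37, 37, 37, 37, 38, 39, 41, 41]
t=8: [40, 41, 42, 42, 43, 43, 42, 42, 42, 43, 43, 42, 42, 40, 39, 39]
t=9: [40, 39, 38, 37, 37, 37, 37, 38, 37, 37, 37, 37, 38, 39, 40, 40]
t=10: [40, 41, 42, 42, 43, 43, 42, 42, 42, 43, 43, 42, 42, 41, 40, 40]
t=11: [39, 39, 38, 37, 37, 37, 37, 38, 37, 37, 37, 37, 38, 39, 39, 40]
t=12: [40, 41, 42, 42, 43, 43, 42, 42, 42, 43, 43, 42, 42, 41, 40, 40]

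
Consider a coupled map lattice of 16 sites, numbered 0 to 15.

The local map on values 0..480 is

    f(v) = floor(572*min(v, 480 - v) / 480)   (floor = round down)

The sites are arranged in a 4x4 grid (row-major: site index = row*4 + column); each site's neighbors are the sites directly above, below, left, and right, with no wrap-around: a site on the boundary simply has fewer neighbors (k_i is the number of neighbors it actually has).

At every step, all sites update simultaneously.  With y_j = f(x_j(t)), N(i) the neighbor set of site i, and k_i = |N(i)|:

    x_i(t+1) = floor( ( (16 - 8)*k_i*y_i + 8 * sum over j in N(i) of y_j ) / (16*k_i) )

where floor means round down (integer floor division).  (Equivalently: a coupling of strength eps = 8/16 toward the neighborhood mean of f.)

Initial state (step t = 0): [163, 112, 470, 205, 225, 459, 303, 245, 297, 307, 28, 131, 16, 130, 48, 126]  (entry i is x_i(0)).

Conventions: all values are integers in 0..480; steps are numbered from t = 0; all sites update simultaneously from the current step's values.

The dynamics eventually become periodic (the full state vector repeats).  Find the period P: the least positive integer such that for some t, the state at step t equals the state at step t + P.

Answer: 4
Key observation: The state at step 21, [278, 278, 278, 278, 280, 280, 280, 280, 282, 282, 282, 282, 283, 283, 283, 283], reappears at step 25 — and no state repeats earlier — so the cycle the system enters has period 4.

Derivation:
t=0: [163, 112, 470, 205, 225, 459, 303, 245, 297, 307, 28, 131, 16, 130, 48, 126]
t=1: [197, 104, 103, 194, 206, 114, 148, 241, 191, 156, 95, 155, 102, 124, 84, 128]
t=2: [209, 143, 149, 217, 221, 158, 169, 240, 205, 170, 137, 183, 154, 141, 118, 147]
t=3: [232, 187, 193, 244, 245, 198, 202, 255, 230, 196, 176, 213, 194, 171, 154, 177]
t=4: [263, 234, 238, 264, 270, 239, 237, 263, 261, 231, 218, 241, 234, 209, 195, 214]
t=5: [261, 276, 277, 263, 258, 277, 276, 266, 263, 269, 263, 270, 266, 255, 243, 256]
t=6: [256, 245, 244, 253, 258, 245, 245, 252, 257, 253, 257, 254, 259, 265, 273, 266]
t=7: [269, 277, 278, 273, 267, 276, 277, 272, 265, 268, 265, 266, 261, 257, 252, 256]
t=8: [249, 242, 241, 244, 251, 244, 243, 247, 255, 253, 255, 255, 260, 263, 266, 264]
t=9: [276, 281, 283, 280, 273, 278, 279, 277, 268, 269, 268, 267, 262, 260, 258, 259]
t=10: [242, 238, 236, 237, 245, 241, 240, 242, 252, 251, 251, 252, 258, 260, 261, 260]
t=11: [282, 282, 282, 282, 279, 282, 283, 281, 271, 272, 272, 271, 265, 263, 262, 263]
t=12: [236, 235, 234, 235, 239, 236, 236, 238, 248, 247, 247, 248, 254, 256, 256, 256]
t=13: [281, 280, 279, 280, 281, 280, 280, 281, 276, 276, 276, 275, 270, 268, 267, 268]
t=14: [237, 238, 238, 238, 238, 238, 238, 238, 243, 243, 243, 244, 248, 250, 251, 250]
t=15: [282, 282, 283, 283, 282, 282, 282, 282, 281, 281, 280, 280, 277, 275, 274, 275]
t=16: [235, 234, 234, 234, 235, 235, 235, 235, 237, 237, 238, 238, 240, 242, 243, 242]
t=17: [279, 278, 278, 278, 280, 280, 280, 280, 282, 282, 282, 282, 284, 283, 282, 282]
t=18: [239, 239, 239, 239, 237, 237, 237, 237, 235, 235, 235, 235, 233, 234, 234, 235]
t=19: [283, 283, 283, 283, 282, 282, 282, 282, 279, 280, 280, 280, 278, 278, 278, 279]
t=20: [234, 234, 234, 234, 235, 235, 235, 235, 238, 238, 237, 237, 239, 239, 239, 239]
t=21: [278, 278, 278, 278, 280, 280, 280, 280, 282, 282, 282, 282, 283, 283, 283, 283]
t=22: [239, 239, 239, 239, 237, 237, 237, 237, 235, 235, 235, 235, 234, 234, 234, 234]
t=23: [283, 283, 283, 283, 282, 282, 282, 282, 280, 280, 280, 280, 278, 278, 278, 278]
t=24: [234, 234, 234, 234, 235, 235, 235, 235, 237, 237, 237, 237, 239, 239, 239, 239]
t=25: [278, 278, 278, 278, 280, 280, 280, 280, 282, 282, 282, 282, 283, 283, 283, 283]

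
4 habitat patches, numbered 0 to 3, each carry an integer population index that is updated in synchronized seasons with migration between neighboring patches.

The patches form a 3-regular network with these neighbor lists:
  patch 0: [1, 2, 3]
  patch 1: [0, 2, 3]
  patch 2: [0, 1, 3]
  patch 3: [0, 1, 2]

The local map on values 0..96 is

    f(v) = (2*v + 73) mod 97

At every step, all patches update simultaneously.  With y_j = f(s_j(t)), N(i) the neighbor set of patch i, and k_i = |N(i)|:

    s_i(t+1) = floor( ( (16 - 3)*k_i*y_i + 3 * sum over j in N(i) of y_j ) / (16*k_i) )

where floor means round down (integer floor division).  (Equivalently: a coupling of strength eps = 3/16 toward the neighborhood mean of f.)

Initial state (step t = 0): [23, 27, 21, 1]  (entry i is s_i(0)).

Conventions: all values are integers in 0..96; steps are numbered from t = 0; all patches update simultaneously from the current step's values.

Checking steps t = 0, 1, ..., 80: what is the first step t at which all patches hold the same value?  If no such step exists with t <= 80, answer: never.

Simulating step by step:
t=0: [23, 27, 21, 1]  (not all equal)
t=1: [25, 31, 22, 65]  (not all equal)
t=2: [25, 34, 20, 12]  (not all equal)
t=3: [24, 38, 17, 5]  (not all equal)
t=4: [28, 49, 18, 72]  (not all equal)
t=5: [32, 64, 17, 26]  (not all equal)
t=6: [35, 10, 12, 26]  (not all equal)
t=7: [44, 80, 10, 31]  (not all equal)
t=8: [62, 43, 84, 43]  (not all equal)
t=9: [13, 57, 46, 57]  (not all equal)
t=10: [17, 83, 66, 83]  (not all equal)
t=11: [14, 40, 15, 40]  (not all equal)
t=12: [10, 49, 12, 49]  (not all equal)
t=13: [84, 70, 15, 70]  (not all equal)
t=14: [40, 19, 10, 19]  (not all equal)
t=15: [53, 21, 80, 21]  (not all equal)
t=16: [71, 23, 39, 23]  (not all equal)
t=17: [23, 23, 47, 23]  (not all equal)
t=18: [25, 25, 61, 25]  (not all equal)
t=19: [24, 24, 5, 24]  (not all equal)
t=20: [27, 27, 71, 27]  (not all equal)
t=21: [29, 29, 22, 29]  (not all equal)
t=22: [33, 33, 22, 33]  (not all equal)
t=23: [40, 40, 24, 40]  (not all equal)
t=24: [54, 54, 30, 54]  (not all equal)
t=25: [81, 81, 45, 81]  (not all equal)
t=26: [42, 42, 61, 42]  (not all equal)
t=27: [56, 56, 12, 56]  (not all equal)
t=28: [82, 82, 16, 82]  (not all equal)
t=29: [40, 40, 14, 40]  (not all equal)
t=30: [52, 52, 13, 52]  (not all equal)
t=31: [75, 75, 16, 75]  (not all equal)
t=32: [27, 27, 11, 27]  (not all equal)
t=33: [34, 34, 82, 34]  (not all equal)
t=34: [43, 43, 43, 43]  (all equal)

Answer: 34
Key observation: Synchronization is absorbing here: once all patches are equal they stay equal, and step 34 is the first all-equal step.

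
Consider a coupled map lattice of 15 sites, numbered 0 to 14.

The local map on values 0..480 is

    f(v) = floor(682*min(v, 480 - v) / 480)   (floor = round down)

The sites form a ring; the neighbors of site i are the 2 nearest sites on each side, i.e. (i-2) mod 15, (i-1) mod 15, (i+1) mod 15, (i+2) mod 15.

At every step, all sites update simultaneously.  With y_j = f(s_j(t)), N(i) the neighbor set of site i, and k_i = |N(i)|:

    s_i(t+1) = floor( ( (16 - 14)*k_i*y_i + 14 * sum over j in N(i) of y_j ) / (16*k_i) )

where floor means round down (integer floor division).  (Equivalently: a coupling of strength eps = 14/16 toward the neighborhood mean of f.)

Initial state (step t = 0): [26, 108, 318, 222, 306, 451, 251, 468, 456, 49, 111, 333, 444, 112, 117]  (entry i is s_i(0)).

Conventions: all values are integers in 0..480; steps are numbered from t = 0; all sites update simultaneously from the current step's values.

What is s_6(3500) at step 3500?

Simulating step by step:
t=0: [26, 108, 318, 222, 306, 451, 251, 468, 456, 49, 111, 333, 444, 112, 117]
t=1: [159, 182, 193, 186, 230, 202, 114, 104, 128, 99, 98, 121, 157, 120, 108]
t=2: [215, 232, 268, 283, 256, 232, 225, 186, 151, 157, 173, 168, 166, 190, 210]
t=3: [299, 299, 306, 314, 308, 299, 285, 270, 256, 238, 229, 242, 259, 269, 286]
t=4: [267, 253, 248, 249, 252, 262, 278, 297, 310, 322, 326, 321, 309, 296, 280]
t=5: [299, 312, 320, 321, 314, 300, 283, 264, 246, 234, 231, 234, 246, 262, 282]
t=6: [262, 246, 237, 237, 245, 260, 281, 300, 313, 325, 331, 326, 314, 301, 283]
t=7: [301, 317, 328, 329, 318, 302, 283, 261, 241, 228, 225, 228, 239, 259, 282]
t=8: [259, 239, 230, 229, 238, 257, 282, 299, 311, 323, 329, 323, 312, 301, 284]
t=9: [301, 314, 328, 329, 315, 302, 286, 264, 243, 232, 228, 231, 241, 262, 285]
t=10: [258, 239, 231, 231, 238, 256, 281, 299, 311, 323, 331, 325, 312, 300, 283]
t=11: [302, 315, 329, 330, 317, 303, 287, 264, 242, 230, 227, 230, 240, 262, 285]
t=12: [257, 238, 230, 230, 237, 255, 280, 298, 310, 323, 331, 324, 312, 300, 283]
t=13: [301, 315, 328, 329, 316, 303, 287, 265, 243, 231, 228, 230, 241, 262, 285]
t=14: [258, 239, 231, 230, 237, 255, 280, 298, 311, 323, 331, 324, 312, 300, 283]
t=15: [302, 315, 328, 329, 316, 303, 287, 265, 243, 231, 228, 230, 241, 262, 285]
t=16: [257, 238, 230, 230, 237, 255, 280, 298, 311, 323, 331, 324, 312, 299, 282]
t=17: [302, 315, 328, 329, 316, 303, 287, 265, 243, 231, 228, 230, 241, 263, 286]
t=18: [257, 238, 230, 230, 237, 255, 280, 298, 311, 323, 331, 324, 311, 299, 282]
t=19: [302, 315, 328, 329, 316, 303, 287, 265, 243, 231, 228, 231, 242, 263, 286]
t=20: [257, 238, 230, 230, 237, 255, 280, 298, 311, 323, 331, 324, 312, 299, 282]

Answer: s_6(3500) = 280
Key observation: The state at step 16, [257, 238, 230, 230, 237, 255, 280, 298, 311, 323, 331, 324, 312, 299, 282], reappears at step 20: the system is in a cycle of period 4 from step 16 on.  Therefore the state at step 3500 equals the state at step 16 + ((3500 - 16) mod 4) = 16, which is [257, 238, 230, 230, 237, 255, 280, 298, 311, 323, 331, 324, 312, 299, 282].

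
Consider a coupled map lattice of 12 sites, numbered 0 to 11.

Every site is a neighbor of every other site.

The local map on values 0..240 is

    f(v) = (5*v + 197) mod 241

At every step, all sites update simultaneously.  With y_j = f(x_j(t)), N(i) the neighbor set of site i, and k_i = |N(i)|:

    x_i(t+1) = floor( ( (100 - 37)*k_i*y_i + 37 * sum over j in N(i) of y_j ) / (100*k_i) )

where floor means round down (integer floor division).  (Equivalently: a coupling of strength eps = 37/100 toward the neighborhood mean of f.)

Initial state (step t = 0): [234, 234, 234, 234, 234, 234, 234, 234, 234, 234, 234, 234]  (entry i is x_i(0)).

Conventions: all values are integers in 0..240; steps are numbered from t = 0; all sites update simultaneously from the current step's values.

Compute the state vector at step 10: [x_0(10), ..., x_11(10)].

Simulating step by step:
t=0: [234, 234, 234, 234, 234, 234, 234, 234, 234, 234, 234, 234]
t=1: [162, 162, 162, 162, 162, 162, 162, 162, 162, 162, 162, 162]
t=2: [43, 43, 43, 43, 43, 43, 43, 43, 43, 43, 43, 43]
t=3: [171, 171, 171, 171, 171, 171, 171, 171, 171, 171, 171, 171]
t=4: [88, 88, 88, 88, 88, 88, 88, 88, 88, 88, 88, 88]
t=5: [155, 155, 155, 155, 155, 155, 155, 155, 155, 155, 155, 155]
t=6: [8, 8, 8, 8, 8, 8, 8, 8, 8, 8, 8, 8]
t=7: [237, 237, 237, 237, 237, 237, 237, 237, 237, 237, 237, 237]
t=8: [177, 177, 177, 177, 177, 177, 177, 177, 177, 177, 177, 177]
t=9: [118, 118, 118, 118, 118, 118, 118, 118, 118, 118, 118, 118]
t=10: [64, 64, 64, 64, 64, 64, 64, 64, 64, 64, 64, 64]

Answer: [64, 64, 64, 64, 64, 64, 64, 64, 64, 64, 64, 64]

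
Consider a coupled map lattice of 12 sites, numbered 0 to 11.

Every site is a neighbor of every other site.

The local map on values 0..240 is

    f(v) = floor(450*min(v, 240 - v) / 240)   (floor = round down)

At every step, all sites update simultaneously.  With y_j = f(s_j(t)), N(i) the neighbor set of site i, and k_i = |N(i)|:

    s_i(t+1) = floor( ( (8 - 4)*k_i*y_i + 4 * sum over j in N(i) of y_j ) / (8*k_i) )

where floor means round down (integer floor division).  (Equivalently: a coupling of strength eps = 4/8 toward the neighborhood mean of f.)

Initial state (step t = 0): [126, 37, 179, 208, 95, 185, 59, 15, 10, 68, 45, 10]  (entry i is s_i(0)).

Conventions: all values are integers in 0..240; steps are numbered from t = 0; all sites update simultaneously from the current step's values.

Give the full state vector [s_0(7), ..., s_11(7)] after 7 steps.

Answer: [55, 54, 58, 56, 61, 56, 58, 62, 63, 60, 52, 63]

Derivation:
t=0: [126, 37, 179, 208, 95, 185, 59, 15, 10, 68, 45, 10]
t=1: [147, 82, 102, 78, 131, 97, 101, 63, 59, 108, 89, 59]
t=2: [167, 157, 175, 154, 181, 170, 174, 142, 138, 180, 163, 138]
t=3: [141, 150, 134, 153, 129, 139, 135, 163, 166, 130, 145, 166]
t=4: [180, 172, 185, 170, 190, 181, 185, 161, 158, 189, 176, 158]
t=5: [116, 123, 112, 125, 108, 115, 112, 133, 135, 109, 120, 135]
t=6: [212, 213, 209, 211, 205, 211, 209, 204, 203, 206, 216, 203]
t=7: [55, 54, 58, 56, 61, 56, 58, 62, 63, 60, 52, 63]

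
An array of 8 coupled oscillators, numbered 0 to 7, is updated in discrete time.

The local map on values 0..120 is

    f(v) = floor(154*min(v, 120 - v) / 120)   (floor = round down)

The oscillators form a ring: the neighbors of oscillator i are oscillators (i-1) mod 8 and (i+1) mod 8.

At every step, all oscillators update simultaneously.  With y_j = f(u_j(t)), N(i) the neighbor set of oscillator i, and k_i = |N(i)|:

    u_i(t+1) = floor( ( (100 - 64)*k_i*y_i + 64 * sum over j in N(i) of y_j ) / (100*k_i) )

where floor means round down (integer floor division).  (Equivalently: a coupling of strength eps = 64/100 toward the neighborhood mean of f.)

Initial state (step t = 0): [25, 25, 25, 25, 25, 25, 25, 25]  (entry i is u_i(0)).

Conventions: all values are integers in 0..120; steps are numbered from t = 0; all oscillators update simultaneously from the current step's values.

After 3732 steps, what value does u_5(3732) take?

Simulating step by step:
t=0: [25, 25, 25, 25, 25, 25, 25, 25]
t=1: [32, 32, 32, 32, 32, 32, 32, 32]
t=2: [41, 41, 41, 41, 41, 41, 41, 41]
t=3: [52, 52, 52, 52, 52, 52, 52, 52]
t=4: [66, 66, 66, 66, 66, 66, 66, 66]
t=5: [69, 69, 69, 69, 69, 69, 69, 69]
t=6: [65, 65, 65, 65, 65, 65, 65, 65]
t=7: [70, 70, 70, 70, 70, 70, 70, 70]
t=8: [64, 64, 64, 64, 64, 64, 64, 64]
t=9: [71, 71, 71, 71, 71, 71, 71, 71]
t=10: [62, 62, 62, 62, 62, 62, 62, 62]
t=11: [74, 74, 74, 74, 74, 74, 74, 74]
t=12: [59, 59, 59, 59, 59, 59, 59, 59]
t=13: [75, 75, 75, 75, 75, 75, 75, 75]
t=14: [57, 57, 57, 57, 57, 57, 57, 57]
t=15: [73, 73, 73, 73, 73, 73, 73, 73]
t=16: [60, 60, 60, 60, 60, 60, 60, 60]
t=17: [77, 77, 77, 77, 77, 77, 77, 77]
t=18: [55, 55, 55, 55, 55, 55, 55, 55]
t=19: [70, 70, 70, 70, 70, 70, 70, 70]

Answer: u_5(3732) = 59
Key observation: The state at step 7, [70, 70, 70, 70, 70, 70, 70, 70], reappears at step 19: the system is in a cycle of period 12 from step 7 on.  Therefore the state at step 3732 equals the state at step 7 + ((3732 - 7) mod 12) = 12, which is [59, 59, 59, 59, 59, 59, 59, 59].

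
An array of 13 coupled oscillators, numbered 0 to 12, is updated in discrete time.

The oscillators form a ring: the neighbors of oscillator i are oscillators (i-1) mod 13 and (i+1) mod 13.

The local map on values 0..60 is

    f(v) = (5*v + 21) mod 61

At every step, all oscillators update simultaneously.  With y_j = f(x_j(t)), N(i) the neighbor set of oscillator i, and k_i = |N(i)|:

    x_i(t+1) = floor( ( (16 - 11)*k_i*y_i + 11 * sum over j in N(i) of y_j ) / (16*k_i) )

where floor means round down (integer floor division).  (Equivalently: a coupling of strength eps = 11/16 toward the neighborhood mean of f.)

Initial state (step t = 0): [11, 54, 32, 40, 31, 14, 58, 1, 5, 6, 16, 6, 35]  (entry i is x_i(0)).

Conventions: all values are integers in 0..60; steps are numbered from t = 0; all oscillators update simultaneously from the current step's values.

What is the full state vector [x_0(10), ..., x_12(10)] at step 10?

Simulating step by step:
t=0: [11, 54, 32, 40, 31, 14, 58, 1, 5, 6, 16, 6, 35]
t=1: [25, 40, 47, 50, 40, 30, 21, 26, 40, 45, 47, 34, 26]
t=2: [30, 24, 26, 25, 38, 29, 28, 23, 22, 17, 7, 16, 20]
t=3: [42, 32, 23, 27, 32, 36, 32, 20, 23, 36, 46, 52, 49]
t=4: [42, 39, 36, 35, 36, 46, 45, 43, 31, 12, 21, 21, 36]
t=5: [32, 33, 21, 16, 12, 9, 21, 35, 41, 26, 9, 8, 23]
t=6: [24, 22, 16, 20, 21, 9, 7, 20, 27, 25, 11, 6, 24]
t=7: [15, 23, 36, 33, 23, 22, 39, 49, 39, 24, 30, 27, 30]
t=8: [32, 22, 11, 11, 8, 18, 20, 29, 24, 34, 33, 44, 39]
t=9: [32, 28, 12, 9, 22, 36, 51, 40, 23, 10, 23, 30, 50]
t=10: [41, 39, 21, 11, 10, 19, 29, 27, 20, 12, 24, 29, 45]

Answer: [41, 39, 21, 11, 10, 19, 29, 27, 20, 12, 24, 29, 45]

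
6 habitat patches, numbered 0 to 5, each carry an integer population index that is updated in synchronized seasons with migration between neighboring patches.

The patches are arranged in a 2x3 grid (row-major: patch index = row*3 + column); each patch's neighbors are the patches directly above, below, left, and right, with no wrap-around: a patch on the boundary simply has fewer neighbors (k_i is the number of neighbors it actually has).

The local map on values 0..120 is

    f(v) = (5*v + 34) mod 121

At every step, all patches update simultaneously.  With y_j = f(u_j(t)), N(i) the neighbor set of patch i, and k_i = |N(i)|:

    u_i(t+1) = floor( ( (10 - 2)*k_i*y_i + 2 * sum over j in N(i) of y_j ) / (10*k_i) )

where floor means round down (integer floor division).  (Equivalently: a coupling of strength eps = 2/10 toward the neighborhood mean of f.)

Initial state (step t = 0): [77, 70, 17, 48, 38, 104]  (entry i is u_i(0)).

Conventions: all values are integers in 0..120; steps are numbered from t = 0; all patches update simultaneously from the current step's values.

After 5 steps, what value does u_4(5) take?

Simulating step by step:
t=0: [77, 70, 17, 48, 38, 104]
t=1: [50, 35, 104, 41, 90, 78]
t=2: [54, 77, 70, 98, 17, 55]
t=3: [59, 58, 29, 50, 106, 67]
t=4: [82, 80, 55, 50, 72, 18]
t=5: [76, 68, 61, 44, 32, 12]

Answer: u_4(5) = 32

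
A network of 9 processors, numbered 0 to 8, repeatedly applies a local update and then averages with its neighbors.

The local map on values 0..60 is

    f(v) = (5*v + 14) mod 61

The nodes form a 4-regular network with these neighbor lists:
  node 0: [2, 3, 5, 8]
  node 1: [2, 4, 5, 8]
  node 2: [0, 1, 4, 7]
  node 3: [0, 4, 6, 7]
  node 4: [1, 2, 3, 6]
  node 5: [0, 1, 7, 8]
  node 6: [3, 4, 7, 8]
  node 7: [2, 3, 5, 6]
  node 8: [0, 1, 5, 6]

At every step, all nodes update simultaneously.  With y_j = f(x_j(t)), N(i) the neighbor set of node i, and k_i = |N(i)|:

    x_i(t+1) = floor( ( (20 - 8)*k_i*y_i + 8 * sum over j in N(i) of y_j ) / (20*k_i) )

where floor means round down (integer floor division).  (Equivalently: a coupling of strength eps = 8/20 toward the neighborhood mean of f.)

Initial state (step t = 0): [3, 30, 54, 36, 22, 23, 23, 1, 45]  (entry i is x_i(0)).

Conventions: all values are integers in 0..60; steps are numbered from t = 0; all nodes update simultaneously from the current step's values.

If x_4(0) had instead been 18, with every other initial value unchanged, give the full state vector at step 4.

Answer: [39, 16, 27, 17, 15, 20, 7, 22, 10]
Key observation: This trace re-runs the system from the modified initial state.

Derivation:
t=0: [3, 30, 54, 36, 18, 23, 23, 1, 45]
t=1: [28, 39, 37, 16, 35, 18, 17, 17, 42]
t=2: [32, 26, 19, 31, 14, 39, 34, 35, 38]
t=3: [45, 25, 39, 36, 25, 25, 10, 15, 22]
t=4: [39, 16, 27, 17, 15, 20, 7, 22, 10]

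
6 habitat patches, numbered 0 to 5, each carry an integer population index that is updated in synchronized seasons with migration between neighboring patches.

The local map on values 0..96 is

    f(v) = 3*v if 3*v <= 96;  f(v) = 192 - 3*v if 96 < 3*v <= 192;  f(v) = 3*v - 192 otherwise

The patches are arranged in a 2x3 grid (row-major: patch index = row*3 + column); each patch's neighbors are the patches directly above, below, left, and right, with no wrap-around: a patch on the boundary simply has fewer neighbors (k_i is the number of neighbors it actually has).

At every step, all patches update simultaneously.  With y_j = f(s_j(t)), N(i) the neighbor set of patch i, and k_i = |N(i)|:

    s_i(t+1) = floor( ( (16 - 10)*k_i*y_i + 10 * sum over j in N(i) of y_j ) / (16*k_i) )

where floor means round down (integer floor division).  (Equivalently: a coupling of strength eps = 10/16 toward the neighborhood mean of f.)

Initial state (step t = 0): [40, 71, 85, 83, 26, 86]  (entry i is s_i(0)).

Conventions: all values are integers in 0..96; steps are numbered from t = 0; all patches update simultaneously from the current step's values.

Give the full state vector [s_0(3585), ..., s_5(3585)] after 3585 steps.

Answer: [25, 23, 25, 25, 23, 25]
Key observation: The state at step 25, [25, 23, 25, 25, 23, 25], reappears at step 27: the system is in a cycle of period 2 from step 25 on.  Therefore the state at step 3585 equals the state at step 25 + ((3585 - 25) mod 2) = 25, which is [25, 23, 25, 25, 23, 25].

Derivation:
t=0: [40, 71, 85, 83, 26, 86]
t=1: [51, 52, 50, 68, 59, 68]
t=2: [29, 33, 30, 21, 18, 22]
t=3: [81, 83, 83, 67, 66, 69]
t=4: [39, 45, 43, 21, 19, 25]
t=5: [65, 62, 64, 64, 62, 65]
t=6: [3, 4, 2, 2, 4, 3]
t=7: [9, 10, 8, 8, 10, 9]
t=8: [27, 28, 26, 26, 28, 27]
t=9: [81, 82, 80, 80, 82, 81]
t=10: [51, 52, 50, 50, 52, 51]
t=11: [39, 37, 39, 39, 37, 39]
t=12: [76, 78, 76, 76, 78, 76]
t=13: [37, 39, 37, 37, 39, 37]
t=14: [79, 77, 79, 79, 77, 79]
t=15: [43, 41, 43, 43, 41, 43]
t=16: [64, 66, 64, 64, 66, 64]
t=17: [1, 3, 1, 1, 3, 1]
t=18: [4, 6, 4, 4, 6, 4]
t=19: [13, 15, 13, 13, 15, 13]
t=20: [40, 42, 40, 40, 42, 40]
t=21: [70, 68, 70, 70, 68, 70]
t=22: [16, 14, 16, 16, 14, 16]
t=23: [46, 44, 46, 46, 44, 46]
t=24: [55, 57, 55, 55, 57, 55]
t=25: [25, 23, 25, 25, 23, 25]
t=26: [73, 71, 73, 73, 71, 73]
t=27: [25, 23, 25, 25, 23, 25]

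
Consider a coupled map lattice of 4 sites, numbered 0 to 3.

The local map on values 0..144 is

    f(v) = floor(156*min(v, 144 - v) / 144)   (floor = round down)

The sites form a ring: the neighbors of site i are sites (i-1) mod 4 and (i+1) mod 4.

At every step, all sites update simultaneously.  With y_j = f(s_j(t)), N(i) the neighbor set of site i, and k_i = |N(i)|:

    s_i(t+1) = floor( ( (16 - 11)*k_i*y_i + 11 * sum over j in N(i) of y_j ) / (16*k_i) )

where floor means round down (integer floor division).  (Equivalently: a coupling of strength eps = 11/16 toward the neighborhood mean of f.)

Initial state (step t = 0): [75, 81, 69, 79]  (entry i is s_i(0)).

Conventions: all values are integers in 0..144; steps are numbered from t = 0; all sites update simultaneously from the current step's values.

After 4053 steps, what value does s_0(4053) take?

Simulating step by step:
t=0: [75, 81, 69, 79]
t=1: [70, 72, 70, 72]
t=2: [77, 75, 77, 75]
t=3: [73, 72, 73, 72]
t=4: [77, 76, 77, 76]
t=5: [72, 72, 72, 72]
t=6: [78, 78, 78, 78]
t=7: [71, 71, 71, 71]
t=8: [76, 76, 76, 76]
t=9: [73, 73, 73, 73]
t=10: [76, 76, 76, 76]

Answer: s_0(4053) = 73
Key observation: The state at step 8, [76, 76, 76, 76], reappears at step 10: the system is in a cycle of period 2 from step 8 on.  Therefore the state at step 4053 equals the state at step 8 + ((4053 - 8) mod 2) = 9, which is [73, 73, 73, 73].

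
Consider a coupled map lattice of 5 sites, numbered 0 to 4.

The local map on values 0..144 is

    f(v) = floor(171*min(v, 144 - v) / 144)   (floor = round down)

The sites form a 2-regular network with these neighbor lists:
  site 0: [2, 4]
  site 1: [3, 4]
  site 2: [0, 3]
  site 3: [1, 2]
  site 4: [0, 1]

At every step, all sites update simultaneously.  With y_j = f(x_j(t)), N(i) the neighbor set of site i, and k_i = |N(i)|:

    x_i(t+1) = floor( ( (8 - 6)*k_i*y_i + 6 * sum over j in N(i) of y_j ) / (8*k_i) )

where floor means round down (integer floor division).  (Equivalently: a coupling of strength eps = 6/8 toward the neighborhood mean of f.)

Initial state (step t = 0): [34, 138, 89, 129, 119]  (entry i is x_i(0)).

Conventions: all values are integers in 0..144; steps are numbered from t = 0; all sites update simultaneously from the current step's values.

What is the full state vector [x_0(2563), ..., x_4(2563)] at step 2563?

Answer: [79, 78, 79, 78, 78]
Key observation: The state at step 7, [79, 78, 79, 78, 78], reappears at step 9: the system is in a cycle of period 2 from step 7 on.  Therefore the state at step 2563 equals the state at step 7 + ((2563 - 7) mod 2) = 7, which is [79, 78, 79, 78, 78].

Derivation:
t=0: [34, 138, 89, 129, 119]
t=1: [45, 19, 37, 31, 24]
t=2: [39, 29, 44, 33, 35]
t=3: [46, 38, 44, 42, 40]
t=4: [50, 47, 51, 48, 48]
t=5: [58, 56, 58, 57, 57]
t=6: [67, 66, 67, 67, 67]
t=7: [79, 78, 79, 78, 78]
t=8: [77, 78, 77, 77, 77]
t=9: [79, 78, 79, 78, 78]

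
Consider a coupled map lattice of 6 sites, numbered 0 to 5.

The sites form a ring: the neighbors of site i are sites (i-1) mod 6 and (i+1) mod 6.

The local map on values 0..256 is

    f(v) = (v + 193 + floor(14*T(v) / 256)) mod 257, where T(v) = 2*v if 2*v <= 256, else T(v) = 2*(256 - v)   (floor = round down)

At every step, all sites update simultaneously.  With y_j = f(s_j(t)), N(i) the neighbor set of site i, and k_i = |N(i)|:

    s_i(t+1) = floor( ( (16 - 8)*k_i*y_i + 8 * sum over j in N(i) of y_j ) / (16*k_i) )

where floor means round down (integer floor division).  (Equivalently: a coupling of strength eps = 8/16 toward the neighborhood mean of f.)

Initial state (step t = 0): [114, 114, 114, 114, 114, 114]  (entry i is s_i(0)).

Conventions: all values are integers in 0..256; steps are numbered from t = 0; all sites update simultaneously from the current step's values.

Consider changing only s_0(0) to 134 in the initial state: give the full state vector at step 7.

Simulating step by step:
t=0: [134, 114, 114, 114, 114, 114]
t=1: [72, 67, 62, 62, 62, 67]
t=2: [12, 9, 5, 4, 5, 9]
t=3: [204, 202, 198, 197, 198, 202]
t=4: [144, 142, 140, 139, 140, 142]
t=5: [91, 90, 88, 87, 88, 90]
t=6: [35, 34, 33, 32, 33, 34]
t=7: [230, 230, 229, 228, 229, 230]

Answer: [230, 230, 229, 228, 229, 230]
Key observation: This trace re-runs the system from the modified initial state.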